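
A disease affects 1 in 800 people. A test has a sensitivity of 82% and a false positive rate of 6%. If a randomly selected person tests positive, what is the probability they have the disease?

Let D = the rare event, + = positive/flagged.
P(D) = 1/800
P(+|D) = 82/100 = 41/50
P(+|D') = 6/100 = 3/50
P(+) = P(+|D)P(D) + P(+|D')P(D')
     = \frac{41}{50} × \frac{1}{800} + \frac{3}{50} × \frac{799}{800}
     = \frac{1219}{20000}
P(D|+) = P(+|D)P(D)/P(+) = \frac{41}{2438}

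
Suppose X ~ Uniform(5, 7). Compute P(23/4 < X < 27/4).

P(23/4 < X < 27/4) = ∫_{23/4}^{27/4} f(x) dx
where f(x) = \frac{1}{2}
= \frac{1}{2}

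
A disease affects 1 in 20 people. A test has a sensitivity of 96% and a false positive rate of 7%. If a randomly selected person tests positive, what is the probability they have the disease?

Let D = the rare event, + = positive/flagged.
P(D) = 1/20
P(+|D) = 96/100 = 24/25
P(+|D') = 7/100
P(+) = P(+|D)P(D) + P(+|D')P(D')
     = \frac{24}{25} × \frac{1}{20} + \frac{7}{100} × \frac{19}{20}
     = \frac{229}{2000}
P(D|+) = P(+|D)P(D)/P(+) = \frac{96}{229}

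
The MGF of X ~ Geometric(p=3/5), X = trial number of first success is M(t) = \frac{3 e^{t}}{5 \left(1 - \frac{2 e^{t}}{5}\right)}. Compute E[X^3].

To find E[X^3], compute M^(3)(0):
M^(1)(t) = \frac{3 e^{t}}{5 \left(1 - \frac{2 e^{t}}{5}\right)} + \frac{6 e^{2 t}}{25 \left(1 - \frac{2 e^{t}}{5}\right)^{2}}
M^(2)(t) = \frac{3 e^{t}}{5 \left(1 - \frac{2 e^{t}}{5}\right)} + \frac{18 e^{2 t}}{25 \left(1 - \frac{2 e^{t}}{5}\right)^{2}} + \frac{24 e^{3 t}}{125 \left(1 - \frac{2 e^{t}}{5}\right)^{3}}
M^(3)(t) = \frac{3 e^{t}}{5 \left(1 - \frac{2 e^{t}}{5}\right)} + \frac{42 e^{2 t}}{25 \left(1 - \frac{2 e^{t}}{5}\right)^{2}} + \frac{144 e^{3 t}}{125 \left(1 - \frac{2 e^{t}}{5}\right)^{3}} + \frac{144 e^{4 t}}{625 \left(1 - \frac{2 e^{t}}{5}\right)^{4}}
M^(3)(0) = \frac{115}{9}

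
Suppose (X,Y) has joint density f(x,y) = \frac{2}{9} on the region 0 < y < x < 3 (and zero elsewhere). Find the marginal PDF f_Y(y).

f_Y(y) = ∫_y^3 \frac{2}{9} dx = \frac{2}{3} - \frac{2 y}{9}
for 0 < y < 3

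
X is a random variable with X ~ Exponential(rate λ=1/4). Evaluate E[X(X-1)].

E[X(X-1)] = E[X² - X] = E[X²] - E[X]
E[X] = 4
E[X²] = Var(X) + (E[X])² = 16 + (4)² = 32
E[X(X-1)] = 32 - 4 = 28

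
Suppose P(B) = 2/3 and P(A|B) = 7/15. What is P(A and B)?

By definition, P(A|B) = P(A ∩ B) / P(B)
So P(A ∩ B) = P(A|B) × P(B)
= 7/15 × 2/3
= 14/45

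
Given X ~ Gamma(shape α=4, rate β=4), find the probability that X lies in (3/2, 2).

P(3/2 < X < 2) = ∫_{3/2}^{2} f(x) dx
where f(x) = \frac{128 x^{3} e^{- 4 x}}{3}
= \frac{-379 + 183 e^{2}}{3 e^{8}}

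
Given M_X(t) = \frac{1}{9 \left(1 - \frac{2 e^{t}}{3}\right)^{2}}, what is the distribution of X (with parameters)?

The MGF M(t) = \frac{1}{9 \left(1 - \frac{2 e^{t}}{3}\right)^{2}} is the standard form for the NegativeBinomial distribution.
Comparing with the known MGF formula identifies: NegBin(r=2, p=1/3), X = failures before r-th success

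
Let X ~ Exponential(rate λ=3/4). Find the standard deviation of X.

For X ~ Exponential(rate λ=3/4):
Var(X) = \frac{16}{9}
SD(X) = √(Var(X)) = √(\frac{16}{9}) = \frac{4}{3}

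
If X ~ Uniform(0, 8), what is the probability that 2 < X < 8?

P(2 < X < 8) = ∫_{2}^{8} f(x) dx
where f(x) = \frac{1}{8}
= \frac{3}{4}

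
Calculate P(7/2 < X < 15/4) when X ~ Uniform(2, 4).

P(7/2 < X < 15/4) = ∫_{7/2}^{15/4} f(x) dx
where f(x) = \frac{1}{2}
= \frac{1}{8}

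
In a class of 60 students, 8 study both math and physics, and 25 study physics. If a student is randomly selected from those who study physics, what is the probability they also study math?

P(A ∩ B) = 8/60 = 2/15
P(B) = 25/60 = 5/12
P(A|B) = P(A ∩ B) / P(B) = (2/15) / (5/12) = 8/25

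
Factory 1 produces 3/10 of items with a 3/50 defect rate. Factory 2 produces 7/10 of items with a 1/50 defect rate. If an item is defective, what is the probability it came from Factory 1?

Using Bayes' theorem:
P(F1) = 3/10, P(D|F1) = 3/50
P(F2) = 7/10, P(D|F2) = 1/50
P(D) = P(D|F1)P(F1) + P(D|F2)P(F2)
     = \frac{4}{125}
P(F1|D) = P(D|F1)P(F1) / P(D)
= \frac{9}{16}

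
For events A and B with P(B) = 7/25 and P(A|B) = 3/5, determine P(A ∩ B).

By definition, P(A|B) = P(A ∩ B) / P(B)
So P(A ∩ B) = P(A|B) × P(B)
= 3/5 × 7/25
= 21/125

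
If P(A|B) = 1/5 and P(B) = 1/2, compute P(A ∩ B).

By definition, P(A|B) = P(A ∩ B) / P(B)
So P(A ∩ B) = P(A|B) × P(B)
= 1/5 × 1/2
= 1/10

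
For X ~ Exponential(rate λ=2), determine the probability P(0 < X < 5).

P(0 < X < 5) = ∫_{0}^{5} f(x) dx
where f(x) = 2 e^{- 2 x}
= 1 - e^{-10}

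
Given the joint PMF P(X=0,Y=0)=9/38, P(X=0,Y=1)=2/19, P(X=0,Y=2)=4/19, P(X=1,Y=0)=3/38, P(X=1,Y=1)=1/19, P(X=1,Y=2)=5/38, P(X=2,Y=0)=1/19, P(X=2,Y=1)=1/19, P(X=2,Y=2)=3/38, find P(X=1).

P(X=1) = P(X=1,Y=0) + P(X=1,Y=1) + P(X=1,Y=2)
= 3/38 + 1/19 + 5/38
= 5/19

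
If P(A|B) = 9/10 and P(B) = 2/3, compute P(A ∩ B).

By definition, P(A|B) = P(A ∩ B) / P(B)
So P(A ∩ B) = P(A|B) × P(B)
= 9/10 × 2/3
= 3/5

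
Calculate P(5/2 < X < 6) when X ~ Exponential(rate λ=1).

P(5/2 < X < 6) = ∫_{5/2}^{6} f(x) dx
where f(x) = e^{- x}
= - \frac{1}{e^{6}} + e^{- \frac{5}{2}}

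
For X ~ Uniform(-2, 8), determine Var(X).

For X ~ Uniform(-2, 8):
Var(X) = \frac{25}{3}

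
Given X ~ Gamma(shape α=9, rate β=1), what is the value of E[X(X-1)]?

E[X(X-1)] = E[X² - X] = E[X²] - E[X]
E[X] = 9
E[X²] = Var(X) + (E[X])² = 9 + (9)² = 90
E[X(X-1)] = 90 - 9 = 81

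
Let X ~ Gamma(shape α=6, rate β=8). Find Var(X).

For X ~ Gamma(shape α=6, rate β=8):
Var(X) = \frac{3}{32}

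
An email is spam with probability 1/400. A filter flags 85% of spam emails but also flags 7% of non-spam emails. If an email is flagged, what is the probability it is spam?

Let D = the rare event, + = positive/flagged.
P(D) = 1/400
P(+|D) = 85/100 = 17/20
P(+|D') = 7/100
P(+) = P(+|D)P(D) + P(+|D')P(D')
     = \frac{17}{20} × \frac{1}{400} + \frac{7}{100} × \frac{399}{400}
     = \frac{1439}{20000}
P(D|+) = P(+|D)P(D)/P(+) = \frac{85}{2878}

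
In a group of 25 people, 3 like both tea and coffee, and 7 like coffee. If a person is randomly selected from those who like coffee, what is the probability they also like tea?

P(A ∩ B) = 3/25
P(B) = 7/25
P(A|B) = P(A ∩ B) / P(B) = (3/25) / (7/25) = 3/7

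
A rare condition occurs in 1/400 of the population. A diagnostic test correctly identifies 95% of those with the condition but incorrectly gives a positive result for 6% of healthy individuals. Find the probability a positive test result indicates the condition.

Let D = the rare event, + = positive/flagged.
P(D) = 1/400
P(+|D) = 95/100 = 19/20
P(+|D') = 6/100 = 3/50
P(+) = P(+|D)P(D) + P(+|D')P(D')
     = \frac{19}{20} × \frac{1}{400} + \frac{3}{50} × \frac{399}{400}
     = \frac{2489}{40000}
P(D|+) = P(+|D)P(D)/P(+) = \frac{5}{131}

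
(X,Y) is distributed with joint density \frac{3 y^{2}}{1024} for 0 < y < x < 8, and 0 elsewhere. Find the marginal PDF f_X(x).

f_X(x) = ∫_0^x \frac{3 y^{2}}{1024} dy = \frac{x^{3}}{1024}
for 0 < x < 8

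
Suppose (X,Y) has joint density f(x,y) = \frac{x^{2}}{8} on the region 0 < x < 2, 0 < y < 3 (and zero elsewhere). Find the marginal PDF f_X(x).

f_X(x) = ∫_0^3 f(x,y) dy
= ∫_0^3 \frac{x^{2}}{8} dy
= \frac{3 x^{2}}{8} for 0 < x < 2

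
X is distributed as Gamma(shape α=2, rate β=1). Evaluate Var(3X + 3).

For X ~ Gamma(shape α=2, rate β=1):
Var(X) = 2
Var(3X + 3) = (3)² × Var(X) = 9 × 2 = 18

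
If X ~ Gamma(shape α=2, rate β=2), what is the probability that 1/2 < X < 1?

P(1/2 < X < 1) = ∫_{1/2}^{1} f(x) dx
where f(x) = 4 x e^{- 2 x}
= \frac{-3 + 2 e}{e^{2}}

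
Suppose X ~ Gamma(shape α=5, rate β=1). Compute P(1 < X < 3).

P(1 < X < 3) = ∫_{1}^{3} f(x) dx
where f(x) = \frac{x^{4} e^{- x}}{24}
= \frac{-393 + 65 e^{2}}{24 e^{3}}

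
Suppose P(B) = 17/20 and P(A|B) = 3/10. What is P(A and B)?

By definition, P(A|B) = P(A ∩ B) / P(B)
So P(A ∩ B) = P(A|B) × P(B)
= 3/10 × 17/20
= 51/200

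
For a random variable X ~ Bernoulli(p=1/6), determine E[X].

For X ~ Bernoulli(p=1/6), the expected value is:
E[X] = \frac{1}{6}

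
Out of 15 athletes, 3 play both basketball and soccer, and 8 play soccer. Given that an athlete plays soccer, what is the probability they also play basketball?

P(A ∩ B) = 3/15 = 1/5
P(B) = 8/15
P(A|B) = P(A ∩ B) / P(B) = (1/5) / (8/15) = 3/8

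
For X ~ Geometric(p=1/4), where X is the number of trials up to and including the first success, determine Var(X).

For X ~ Geometric(p=1/4), where X is the number of trials up to and including the first success:
Var(X) = 12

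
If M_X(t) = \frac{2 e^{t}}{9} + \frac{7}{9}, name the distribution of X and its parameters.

The MGF M(t) = \frac{2 e^{t}}{9} + \frac{7}{9} is the standard form for the Bernoulli distribution.
Comparing with the known MGF formula identifies: Bernoulli(p=2/9)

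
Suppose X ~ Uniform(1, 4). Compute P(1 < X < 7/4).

P(1 < X < 7/4) = ∫_{1}^{7/4} f(x) dx
where f(x) = \frac{1}{3}
= \frac{1}{4}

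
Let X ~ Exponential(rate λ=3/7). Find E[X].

For X ~ Exponential(rate λ=3/7), the expected value is:
E[X] = \frac{7}{3}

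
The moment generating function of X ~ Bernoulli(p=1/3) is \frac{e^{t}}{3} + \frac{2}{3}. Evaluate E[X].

To find E[X], compute M^(1)(0):
M^(1)(t) = \frac{e^{t}}{3}
M^(1)(0) = \frac{1}{3}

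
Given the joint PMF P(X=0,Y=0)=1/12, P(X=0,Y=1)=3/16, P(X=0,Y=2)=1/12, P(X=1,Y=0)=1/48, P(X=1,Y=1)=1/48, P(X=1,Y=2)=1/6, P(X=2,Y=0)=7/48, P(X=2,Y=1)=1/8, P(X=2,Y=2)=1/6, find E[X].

First find marginal of X:
P(X=0) = 17/48
P(X=1) = 5/24
P(X=2) = 7/16
E[X] = 0 × 17/48 + 1 × 5/24 + 2 × 7/16 = 13/12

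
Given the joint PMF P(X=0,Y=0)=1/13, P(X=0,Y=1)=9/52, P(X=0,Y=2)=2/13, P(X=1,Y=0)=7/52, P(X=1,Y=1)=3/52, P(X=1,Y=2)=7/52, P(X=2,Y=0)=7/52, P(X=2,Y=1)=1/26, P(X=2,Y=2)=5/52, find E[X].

First find marginal of X:
P(X=0) = 21/52
P(X=1) = 17/52
P(X=2) = 7/26
E[X] = 0 × 21/52 + 1 × 17/52 + 2 × 7/26 = 45/52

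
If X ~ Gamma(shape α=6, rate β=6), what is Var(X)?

For X ~ Gamma(shape α=6, rate β=6):
Var(X) = \frac{1}{6}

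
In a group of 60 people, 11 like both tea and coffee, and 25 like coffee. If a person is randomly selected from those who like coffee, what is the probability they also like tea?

P(A ∩ B) = 11/60
P(B) = 25/60 = 5/12
P(A|B) = P(A ∩ B) / P(B) = (11/60) / (5/12) = 11/25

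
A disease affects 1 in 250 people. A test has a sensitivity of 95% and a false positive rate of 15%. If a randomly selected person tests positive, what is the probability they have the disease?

Let D = the rare event, + = positive/flagged.
P(D) = 1/250
P(+|D) = 95/100 = 19/20
P(+|D') = 15/100 = 3/20
P(+) = P(+|D)P(D) + P(+|D')P(D')
     = \frac{19}{20} × \frac{1}{250} + \frac{3}{20} × \frac{249}{250}
     = \frac{383}{2500}
P(D|+) = P(+|D)P(D)/P(+) = \frac{19}{766}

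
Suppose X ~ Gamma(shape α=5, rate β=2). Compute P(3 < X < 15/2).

P(3 < X < 15/2) = ∫_{3}^{15/2} f(x) dx
where f(x) = \frac{4 x^{4} e^{- 2 x}}{3}
= \frac{-22403 + 920 e^{9}}{8 e^{15}}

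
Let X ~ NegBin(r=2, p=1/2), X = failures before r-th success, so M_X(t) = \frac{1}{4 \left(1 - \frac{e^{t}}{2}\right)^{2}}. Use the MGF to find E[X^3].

To find E[X^3], compute M^(3)(0):
M^(1)(t) = \frac{e^{t}}{4 \left(1 - \frac{e^{t}}{2}\right)^{3}}
M^(2)(t) = \frac{e^{t}}{4 \left(1 - \frac{e^{t}}{2}\right)^{3}} + \frac{3 e^{2 t}}{8 \left(1 - \frac{e^{t}}{2}\right)^{4}}
M^(3)(t) = \frac{e^{t}}{4 \left(1 - \frac{e^{t}}{2}\right)^{3}} + \frac{9 e^{2 t}}{8 \left(1 - \frac{e^{t}}{2}\right)^{4}} + \frac{3 e^{3 t}}{4 \left(1 - \frac{e^{t}}{2}\right)^{5}}
M^(3)(0) = 44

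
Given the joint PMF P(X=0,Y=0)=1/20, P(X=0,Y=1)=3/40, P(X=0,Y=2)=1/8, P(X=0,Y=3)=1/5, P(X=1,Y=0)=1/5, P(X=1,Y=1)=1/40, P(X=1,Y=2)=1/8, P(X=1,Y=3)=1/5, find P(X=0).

P(X=0) = P(X=0,Y=0) + P(X=0,Y=1) + P(X=0,Y=2) + P(X=0,Y=3)
= 1/20 + 3/40 + 1/8 + 1/5
= 9/20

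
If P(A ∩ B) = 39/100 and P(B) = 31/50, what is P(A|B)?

P(A|B) = P(A ∩ B) / P(B)
= (39/100) / (31/50)
= 39/62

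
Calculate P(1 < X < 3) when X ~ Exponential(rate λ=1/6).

P(1 < X < 3) = ∫_{1}^{3} f(x) dx
where f(x) = \frac{e^{- \frac{x}{6}}}{6}
= - \frac{1}{e^{\frac{1}{2}}} + e^{- \frac{1}{6}}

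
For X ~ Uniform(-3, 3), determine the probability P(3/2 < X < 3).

P(3/2 < X < 3) = ∫_{3/2}^{3} f(x) dx
where f(x) = \frac{1}{6}
= \frac{1}{4}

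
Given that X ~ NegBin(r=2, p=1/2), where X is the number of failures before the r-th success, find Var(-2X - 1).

For X ~ NegBin(r=2, p=1/2), where X is the number of failures before the r-th success:
Var(X) = 4
Var(-2X - 1) = (-2)² × Var(X) = 4 × 4 = 16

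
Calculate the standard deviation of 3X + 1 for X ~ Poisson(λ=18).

For X ~ Poisson(λ=18):
Var(X) = 18
SD(X) = √(Var(X)) = √(18) = 3 \sqrt{2}
SD(3X + 1) = |3| × SD(X) = 3 × 3 \sqrt{2} = 9 \sqrt{2}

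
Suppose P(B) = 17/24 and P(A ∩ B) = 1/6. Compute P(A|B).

P(A|B) = P(A ∩ B) / P(B)
= (1/6) / (17/24)
= 4/17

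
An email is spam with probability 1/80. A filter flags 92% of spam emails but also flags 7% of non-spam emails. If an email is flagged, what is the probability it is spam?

Let D = the rare event, + = positive/flagged.
P(D) = 1/80
P(+|D) = 92/100 = 23/25
P(+|D') = 7/100
P(+) = P(+|D)P(D) + P(+|D')P(D')
     = \frac{23}{25} × \frac{1}{80} + \frac{7}{100} × \frac{79}{80}
     = \frac{129}{1600}
P(D|+) = P(+|D)P(D)/P(+) = \frac{92}{645}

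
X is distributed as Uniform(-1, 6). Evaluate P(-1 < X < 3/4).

P(-1 < X < 3/4) = ∫_{-1}^{3/4} f(x) dx
where f(x) = \frac{1}{7}
= \frac{1}{4}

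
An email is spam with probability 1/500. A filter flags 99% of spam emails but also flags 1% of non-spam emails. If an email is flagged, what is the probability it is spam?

Let D = the rare event, + = positive/flagged.
P(D) = 1/500
P(+|D) = 99/100
P(+|D') = 1/100
P(+) = P(+|D)P(D) + P(+|D')P(D')
     = \frac{99}{100} × \frac{1}{500} + \frac{1}{100} × \frac{499}{500}
     = \frac{299}{25000}
P(D|+) = P(+|D)P(D)/P(+) = \frac{99}{598}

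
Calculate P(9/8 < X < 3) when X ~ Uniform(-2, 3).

P(9/8 < X < 3) = ∫_{9/8}^{3} f(x) dx
where f(x) = \frac{1}{5}
= \frac{3}{8}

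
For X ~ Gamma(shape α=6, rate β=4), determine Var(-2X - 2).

For X ~ Gamma(shape α=6, rate β=4):
Var(X) = \frac{3}{8}
Var(-2X - 2) = (-2)² × Var(X) = 4 × \frac{3}{8} = \frac{3}{2}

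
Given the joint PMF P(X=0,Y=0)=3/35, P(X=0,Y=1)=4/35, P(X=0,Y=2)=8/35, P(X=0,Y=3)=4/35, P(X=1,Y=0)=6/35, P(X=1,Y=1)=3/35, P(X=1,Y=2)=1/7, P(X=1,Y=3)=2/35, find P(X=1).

P(X=1) = P(X=1,Y=0) + P(X=1,Y=1) + P(X=1,Y=2) + P(X=1,Y=3)
= 6/35 + 3/35 + 1/7 + 2/35
= 16/35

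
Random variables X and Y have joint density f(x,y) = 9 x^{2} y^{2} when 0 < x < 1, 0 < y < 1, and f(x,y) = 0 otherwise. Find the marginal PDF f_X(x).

f_X(x) = ∫_0^1 f(x,y) dy
= ∫_0^1 9 x^{2} y^{2} dy
= 3 x^{2} for 0 < x < 1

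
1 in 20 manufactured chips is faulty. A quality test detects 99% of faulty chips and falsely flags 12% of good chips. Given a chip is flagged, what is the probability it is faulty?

Let D = the rare event, + = positive/flagged.
P(D) = 1/20
P(+|D) = 99/100
P(+|D') = 12/100 = 3/25
P(+) = P(+|D)P(D) + P(+|D')P(D')
     = \frac{99}{100} × \frac{1}{20} + \frac{3}{25} × \frac{19}{20}
     = \frac{327}{2000}
P(D|+) = P(+|D)P(D)/P(+) = \frac{33}{109}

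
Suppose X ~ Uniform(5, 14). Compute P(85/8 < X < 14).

P(85/8 < X < 14) = ∫_{85/8}^{14} f(x) dx
where f(x) = \frac{1}{9}
= \frac{3}{8}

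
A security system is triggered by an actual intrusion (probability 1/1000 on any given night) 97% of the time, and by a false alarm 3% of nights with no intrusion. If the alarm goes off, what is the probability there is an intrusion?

Let D = the rare event, + = positive/flagged.
P(D) = 1/1000
P(+|D) = 97/100
P(+|D') = 3/100
P(+) = P(+|D)P(D) + P(+|D')P(D')
     = \frac{97}{100} × \frac{1}{1000} + \frac{3}{100} × \frac{999}{1000}
     = \frac{1547}{50000}
P(D|+) = P(+|D)P(D)/P(+) = \frac{97}{3094}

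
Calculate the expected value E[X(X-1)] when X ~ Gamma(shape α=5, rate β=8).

E[X(X-1)] = E[X² - X] = E[X²] - E[X]
E[X] = \frac{5}{8}
E[X²] = Var(X) + (E[X])² = \frac{5}{64} + (\frac{5}{8})² = \frac{15}{32}
E[X(X-1)] = \frac{15}{32} - \frac{5}{8} = - \frac{5}{32}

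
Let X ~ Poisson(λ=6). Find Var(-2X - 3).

For X ~ Poisson(λ=6):
Var(X) = 6
Var(-2X - 3) = (-2)² × Var(X) = 4 × 6 = 24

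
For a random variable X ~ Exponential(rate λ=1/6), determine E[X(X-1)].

E[X(X-1)] = E[X² - X] = E[X²] - E[X]
E[X] = 6
E[X²] = Var(X) + (E[X])² = 36 + (6)² = 72
E[X(X-1)] = 72 - 6 = 66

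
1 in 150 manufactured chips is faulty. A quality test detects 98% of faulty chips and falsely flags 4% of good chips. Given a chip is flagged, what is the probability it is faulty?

Let D = the rare event, + = positive/flagged.
P(D) = 1/150
P(+|D) = 98/100 = 49/50
P(+|D') = 4/100 = 1/25
P(+) = P(+|D)P(D) + P(+|D')P(D')
     = \frac{49}{50} × \frac{1}{150} + \frac{1}{25} × \frac{149}{150}
     = \frac{347}{7500}
P(D|+) = P(+|D)P(D)/P(+) = \frac{49}{347}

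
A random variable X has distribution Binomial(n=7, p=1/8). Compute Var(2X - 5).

For X ~ Binomial(n=7, p=1/8):
Var(X) = \frac{49}{64}
Var(2X - 5) = (2)² × Var(X) = 4 × \frac{49}{64} = \frac{49}{16}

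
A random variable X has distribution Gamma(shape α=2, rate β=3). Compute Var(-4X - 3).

For X ~ Gamma(shape α=2, rate β=3):
Var(X) = \frac{2}{9}
Var(-4X - 3) = (-4)² × Var(X) = 16 × \frac{2}{9} = \frac{32}{9}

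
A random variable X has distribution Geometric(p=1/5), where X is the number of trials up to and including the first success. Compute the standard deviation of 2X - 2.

For X ~ Geometric(p=1/5), where X is the number of trials up to and including the first success:
Var(X) = 20
SD(X) = √(Var(X)) = √(20) = 2 \sqrt{5}
SD(2X - 2) = |2| × SD(X) = 2 × 2 \sqrt{5} = 4 \sqrt{5}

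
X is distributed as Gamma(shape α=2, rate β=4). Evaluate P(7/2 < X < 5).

P(7/2 < X < 5) = ∫_{7/2}^{5} f(x) dx
where f(x) = 16 x e^{- 4 x}
= \frac{3 \left(-7 + 5 e^{6}\right)}{e^{20}}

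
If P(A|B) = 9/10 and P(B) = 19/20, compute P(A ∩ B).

By definition, P(A|B) = P(A ∩ B) / P(B)
So P(A ∩ B) = P(A|B) × P(B)
= 9/10 × 19/20
= 171/200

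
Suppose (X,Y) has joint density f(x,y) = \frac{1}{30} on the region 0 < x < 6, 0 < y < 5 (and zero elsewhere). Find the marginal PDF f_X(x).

f_X(x) = ∫_0^5 f(x,y) dy
= ∫_0^5 \frac{1}{30} dy
= \frac{1}{6} for 0 < x < 6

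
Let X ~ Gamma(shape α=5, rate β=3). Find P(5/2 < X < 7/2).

P(5/2 < X < 7/2) = ∫_{5/2}^{7/2} f(x) dx
where f(x) = \frac{81 x^{4} e^{- 3 x}}{8}
= \frac{-98051 + 30563 e^{3}}{128 e^{\frac{21}{2}}}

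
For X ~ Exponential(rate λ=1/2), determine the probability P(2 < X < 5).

P(2 < X < 5) = ∫_{2}^{5} f(x) dx
where f(x) = \frac{e^{- \frac{x}{2}}}{2}
= - \frac{1}{e^{\frac{5}{2}}} + e^{-1}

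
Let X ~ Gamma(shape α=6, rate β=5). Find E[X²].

Using the identity E[X²] = Var(X) + (E[X])²:
E[X] = \frac{6}{5}
Var(X) = \frac{6}{25}
E[X²] = \frac{6}{25} + (\frac{6}{5})²
= \frac{42}{25}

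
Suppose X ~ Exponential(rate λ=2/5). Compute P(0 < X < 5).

P(0 < X < 5) = ∫_{0}^{5} f(x) dx
where f(x) = \frac{2 e^{- \frac{2 x}{5}}}{5}
= 1 - e^{-2}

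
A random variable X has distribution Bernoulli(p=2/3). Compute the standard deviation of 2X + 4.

For X ~ Bernoulli(p=2/3):
Var(X) = \frac{2}{9}
SD(X) = √(Var(X)) = √(\frac{2}{9}) = \frac{\sqrt{2}}{3}
SD(2X + 4) = |2| × SD(X) = 2 × \frac{\sqrt{2}}{3} = \frac{2 \sqrt{2}}{3}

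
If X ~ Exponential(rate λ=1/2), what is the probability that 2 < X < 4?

P(2 < X < 4) = ∫_{2}^{4} f(x) dx
where f(x) = \frac{e^{- \frac{x}{2}}}{2}
= - \frac{1 - e}{e^{2}}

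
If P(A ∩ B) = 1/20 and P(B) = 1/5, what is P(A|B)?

P(A|B) = P(A ∩ B) / P(B)
= (1/20) / (1/5)
= 1/4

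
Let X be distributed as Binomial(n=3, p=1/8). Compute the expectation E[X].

For X ~ Binomial(n=3, p=1/8), the expected value is:
E[X] = \frac{3}{8}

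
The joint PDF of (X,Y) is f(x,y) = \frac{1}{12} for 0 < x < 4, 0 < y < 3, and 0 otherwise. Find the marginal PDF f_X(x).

f_X(x) = ∫_0^3 f(x,y) dy
= ∫_0^3 \frac{1}{12} dy
= \frac{1}{4} for 0 < x < 4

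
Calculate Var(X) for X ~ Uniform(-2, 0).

For X ~ Uniform(-2, 0):
Var(X) = \frac{1}{3}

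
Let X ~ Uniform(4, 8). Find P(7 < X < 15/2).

P(7 < X < 15/2) = ∫_{7}^{15/2} f(x) dx
where f(x) = \frac{1}{4}
= \frac{1}{8}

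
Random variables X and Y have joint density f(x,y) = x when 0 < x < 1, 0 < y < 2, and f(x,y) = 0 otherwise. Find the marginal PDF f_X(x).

f_X(x) = ∫_0^2 f(x,y) dy
= ∫_0^2 x dy
= 2 x for 0 < x < 1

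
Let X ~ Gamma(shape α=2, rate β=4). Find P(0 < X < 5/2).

P(0 < X < 5/2) = ∫_{0}^{5/2} f(x) dx
where f(x) = 16 x e^{- 4 x}
= 1 - \frac{11}{e^{10}}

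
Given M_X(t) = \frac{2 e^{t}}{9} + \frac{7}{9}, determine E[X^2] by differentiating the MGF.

To find E[X^2], compute M^(2)(0):
M^(1)(t) = \frac{2 e^{t}}{9}
M^(2)(t) = \frac{2 e^{t}}{9}
M^(2)(0) = \frac{2}{9}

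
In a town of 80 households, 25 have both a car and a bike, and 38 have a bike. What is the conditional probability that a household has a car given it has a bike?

P(A ∩ B) = 25/80 = 5/16
P(B) = 38/80 = 19/40
P(A|B) = P(A ∩ B) / P(B) = (5/16) / (19/40) = 25/38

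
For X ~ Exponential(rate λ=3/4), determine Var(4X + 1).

For X ~ Exponential(rate λ=3/4):
Var(X) = \frac{16}{9}
Var(4X + 1) = (4)² × Var(X) = 16 × \frac{16}{9} = \frac{256}{9}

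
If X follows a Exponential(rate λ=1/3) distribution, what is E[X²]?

Using the identity E[X²] = Var(X) + (E[X])²:
E[X] = 3
Var(X) = 9
E[X²] = 9 + (3)²
= 18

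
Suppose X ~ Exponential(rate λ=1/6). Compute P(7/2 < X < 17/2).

P(7/2 < X < 17/2) = ∫_{7/2}^{17/2} f(x) dx
where f(x) = \frac{e^{- \frac{x}{6}}}{6}
= - \frac{1 - e^{\frac{5}{6}}}{e^{\frac{17}{12}}}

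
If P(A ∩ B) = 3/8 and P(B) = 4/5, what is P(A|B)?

P(A|B) = P(A ∩ B) / P(B)
= (3/8) / (4/5)
= 15/32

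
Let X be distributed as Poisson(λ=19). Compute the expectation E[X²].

Using the identity E[X²] = Var(X) + (E[X])²:
E[X] = 19
Var(X) = 19
E[X²] = 19 + (19)²
= 380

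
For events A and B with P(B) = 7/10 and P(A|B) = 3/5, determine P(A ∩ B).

By definition, P(A|B) = P(A ∩ B) / P(B)
So P(A ∩ B) = P(A|B) × P(B)
= 3/5 × 7/10
= 21/50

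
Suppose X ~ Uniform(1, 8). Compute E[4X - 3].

For X ~ Uniform(1, 8):
E[X] = \frac{9}{2}
E[4X - 3] = 4 × E[X] - 3 = 15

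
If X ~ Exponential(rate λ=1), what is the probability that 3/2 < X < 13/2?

P(3/2 < X < 13/2) = ∫_{3/2}^{13/2} f(x) dx
where f(x) = e^{- x}
= - \frac{1 - e^{5}}{e^{\frac{13}{2}}}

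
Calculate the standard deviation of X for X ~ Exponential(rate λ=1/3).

For X ~ Exponential(rate λ=1/3):
Var(X) = 9
SD(X) = √(Var(X)) = √(9) = 3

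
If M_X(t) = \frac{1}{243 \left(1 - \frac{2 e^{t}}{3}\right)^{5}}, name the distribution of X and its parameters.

The MGF M(t) = \frac{1}{243 \left(1 - \frac{2 e^{t}}{3}\right)^{5}} is the standard form for the NegativeBinomial distribution.
Comparing with the known MGF formula identifies: NegBin(r=5, p=1/3), X = failures before r-th success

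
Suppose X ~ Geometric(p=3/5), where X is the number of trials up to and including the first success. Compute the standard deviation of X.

For X ~ Geometric(p=3/5), where X is the number of trials up to and including the first success:
Var(X) = \frac{10}{9}
SD(X) = √(Var(X)) = √(\frac{10}{9}) = \frac{\sqrt{10}}{3}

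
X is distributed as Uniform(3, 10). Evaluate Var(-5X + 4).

For X ~ Uniform(3, 10):
Var(X) = \frac{49}{12}
Var(-5X + 4) = (-5)² × Var(X) = 25 × \frac{49}{12} = \frac{1225}{12}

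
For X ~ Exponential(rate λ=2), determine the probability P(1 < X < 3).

P(1 < X < 3) = ∫_{1}^{3} f(x) dx
where f(x) = 2 e^{- 2 x}
= - \frac{1 - e^{4}}{e^{6}}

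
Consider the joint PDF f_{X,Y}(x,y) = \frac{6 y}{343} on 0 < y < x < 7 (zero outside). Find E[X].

f_X(x) = ∫_0^x \frac{6 y}{343} dy = \frac{3 x^{2}}{343}
E[X] = ∫_0^7 x × (\frac{3 x^{2}}{343}) dx = \frac{21}{4}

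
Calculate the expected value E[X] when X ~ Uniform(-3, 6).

For X ~ Uniform(-3, 6), the expected value is:
E[X] = \frac{3}{2}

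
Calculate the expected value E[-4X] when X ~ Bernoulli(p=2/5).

For X ~ Bernoulli(p=2/5):
E[X] = \frac{2}{5}
E[-4X] = -4 × E[X] + 0 = - \frac{8}{5}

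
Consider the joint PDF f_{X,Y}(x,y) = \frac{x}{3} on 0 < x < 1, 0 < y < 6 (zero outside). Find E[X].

f_X(x) = ∫_0^6 \frac{x}{3} dy = 2 x
E[X] = ∫_0^1 x × (2 x) dx = \frac{2}{3}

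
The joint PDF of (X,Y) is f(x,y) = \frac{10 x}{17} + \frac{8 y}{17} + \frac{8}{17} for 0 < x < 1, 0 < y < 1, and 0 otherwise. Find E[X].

E[X] = ∫_0^1 ∫_0^1 x × f(x,y) dy dx
= ∫_0^1 ∫_0^1 x × (\frac{10 x}{17} + \frac{8 y}{17} + \frac{8}{17}) dy dx
= \frac{28}{51}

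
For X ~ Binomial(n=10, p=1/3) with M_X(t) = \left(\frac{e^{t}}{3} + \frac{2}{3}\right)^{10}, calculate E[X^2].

To find E[X^2], compute M^(2)(0):
M^(1)(t) = \frac{10 \left(\frac{e^{t}}{3} + \frac{2}{3}\right)^{9} e^{t}}{3}
M^(2)(t) = \frac{10 \left(\frac{e^{t}}{3} + \frac{2}{3}\right)^{9} e^{t}}{3} + 10 \left(\frac{e^{t}}{3} + \frac{2}{3}\right)^{8} e^{2 t}
M^(2)(0) = \frac{40}{3}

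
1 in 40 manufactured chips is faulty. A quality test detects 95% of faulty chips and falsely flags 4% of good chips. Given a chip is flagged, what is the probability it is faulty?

Let D = the rare event, + = positive/flagged.
P(D) = 1/40
P(+|D) = 95/100 = 19/20
P(+|D') = 4/100 = 1/25
P(+) = P(+|D)P(D) + P(+|D')P(D')
     = \frac{19}{20} × \frac{1}{40} + \frac{1}{25} × \frac{39}{40}
     = \frac{251}{4000}
P(D|+) = P(+|D)P(D)/P(+) = \frac{95}{251}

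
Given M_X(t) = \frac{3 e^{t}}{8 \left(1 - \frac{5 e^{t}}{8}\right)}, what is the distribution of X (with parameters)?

The MGF M(t) = \frac{3 e^{t}}{8 \left(1 - \frac{5 e^{t}}{8}\right)} is the standard form for the Geometric distribution.
Comparing with the known MGF formula identifies: Geometric(p=3/8), X = trial number of first success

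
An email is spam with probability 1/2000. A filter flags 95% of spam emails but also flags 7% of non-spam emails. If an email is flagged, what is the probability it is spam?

Let D = the rare event, + = positive/flagged.
P(D) = 1/2000
P(+|D) = 95/100 = 19/20
P(+|D') = 7/100
P(+) = P(+|D)P(D) + P(+|D')P(D')
     = \frac{19}{20} × \frac{1}{2000} + \frac{7}{100} × \frac{1999}{2000}
     = \frac{1761}{25000}
P(D|+) = P(+|D)P(D)/P(+) = \frac{95}{14088}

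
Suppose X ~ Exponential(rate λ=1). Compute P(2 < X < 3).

P(2 < X < 3) = ∫_{2}^{3} f(x) dx
where f(x) = e^{- x}
= - \frac{1 - e}{e^{3}}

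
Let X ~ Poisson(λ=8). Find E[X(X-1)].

E[X(X-1)] = E[X² - X] = E[X²] - E[X]
E[X] = 8
E[X²] = Var(X) + (E[X])² = 8 + (8)² = 72
E[X(X-1)] = 72 - 8 = 64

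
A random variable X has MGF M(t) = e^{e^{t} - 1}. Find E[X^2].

To find E[X^2], compute M^(2)(0):
M^(1)(t) = e^{t} e^{e^{t} - 1}
M^(2)(t) = e^{2 t} e^{e^{t} - 1} + e^{t} e^{e^{t} - 1}
M^(2)(0) = 2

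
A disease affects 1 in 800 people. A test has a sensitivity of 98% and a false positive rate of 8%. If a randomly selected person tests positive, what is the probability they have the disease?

Let D = the rare event, + = positive/flagged.
P(D) = 1/800
P(+|D) = 98/100 = 49/50
P(+|D') = 8/100 = 2/25
P(+) = P(+|D)P(D) + P(+|D')P(D')
     = \frac{49}{50} × \frac{1}{800} + \frac{2}{25} × \frac{799}{800}
     = \frac{649}{8000}
P(D|+) = P(+|D)P(D)/P(+) = \frac{49}{3245}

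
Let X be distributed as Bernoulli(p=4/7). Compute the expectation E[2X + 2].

For X ~ Bernoulli(p=4/7):
E[X] = \frac{4}{7}
E[2X + 2] = 2 × E[X] + 2 = \frac{22}{7}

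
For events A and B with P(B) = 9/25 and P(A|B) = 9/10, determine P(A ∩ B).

By definition, P(A|B) = P(A ∩ B) / P(B)
So P(A ∩ B) = P(A|B) × P(B)
= 9/10 × 9/25
= 81/250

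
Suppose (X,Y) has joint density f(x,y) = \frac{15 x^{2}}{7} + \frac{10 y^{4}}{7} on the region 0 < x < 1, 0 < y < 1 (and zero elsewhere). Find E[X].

E[X] = ∫_0^1 ∫_0^1 x × f(x,y) dy dx
= ∫_0^1 ∫_0^1 x × (\frac{15 x^{2}}{7} + \frac{10 y^{4}}{7}) dy dx
= \frac{19}{28}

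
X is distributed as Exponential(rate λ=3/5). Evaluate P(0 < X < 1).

P(0 < X < 1) = ∫_{0}^{1} f(x) dx
where f(x) = \frac{3 e^{- \frac{3 x}{5}}}{5}
= 1 - e^{- \frac{3}{5}}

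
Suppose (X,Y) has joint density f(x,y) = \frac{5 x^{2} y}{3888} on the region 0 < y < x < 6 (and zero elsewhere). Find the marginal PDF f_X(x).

f_X(x) = ∫_0^x \frac{5 x^{2} y}{3888} dy = \frac{5 x^{4}}{7776}
for 0 < x < 6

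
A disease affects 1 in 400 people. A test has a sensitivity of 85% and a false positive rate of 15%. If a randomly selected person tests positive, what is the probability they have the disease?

Let D = the rare event, + = positive/flagged.
P(D) = 1/400
P(+|D) = 85/100 = 17/20
P(+|D') = 15/100 = 3/20
P(+) = P(+|D)P(D) + P(+|D')P(D')
     = \frac{17}{20} × \frac{1}{400} + \frac{3}{20} × \frac{399}{400}
     = \frac{607}{4000}
P(D|+) = P(+|D)P(D)/P(+) = \frac{17}{1214}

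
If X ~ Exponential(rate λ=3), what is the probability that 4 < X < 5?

P(4 < X < 5) = ∫_{4}^{5} f(x) dx
where f(x) = 3 e^{- 3 x}
= - \frac{1 - e^{3}}{e^{15}}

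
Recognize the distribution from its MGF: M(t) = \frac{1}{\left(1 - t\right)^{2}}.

The MGF M(t) = \frac{1}{\left(1 - t\right)^{2}} is the standard form for the Gamma distribution.
Comparing with the known MGF formula identifies: Gamma(shape α=2, rate β=1)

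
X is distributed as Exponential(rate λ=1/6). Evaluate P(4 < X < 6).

P(4 < X < 6) = ∫_{4}^{6} f(x) dx
where f(x) = \frac{e^{- \frac{x}{6}}}{6}
= - \frac{1}{e} + e^{- \frac{2}{3}}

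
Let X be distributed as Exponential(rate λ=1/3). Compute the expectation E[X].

For X ~ Exponential(rate λ=1/3), the expected value is:
E[X] = 3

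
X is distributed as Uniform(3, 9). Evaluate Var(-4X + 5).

For X ~ Uniform(3, 9):
Var(X) = 3
Var(-4X + 5) = (-4)² × Var(X) = 16 × 3 = 48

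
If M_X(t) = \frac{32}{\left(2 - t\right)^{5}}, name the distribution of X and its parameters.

The MGF M(t) = \frac{32}{\left(2 - t\right)^{5}} is the standard form for the Gamma distribution.
Comparing with the known MGF formula identifies: Gamma(shape α=5, rate β=2)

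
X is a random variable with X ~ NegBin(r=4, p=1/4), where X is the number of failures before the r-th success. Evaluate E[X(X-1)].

E[X(X-1)] = E[X² - X] = E[X²] - E[X]
E[X] = 12
E[X²] = Var(X) + (E[X])² = 48 + (12)² = 192
E[X(X-1)] = 192 - 12 = 180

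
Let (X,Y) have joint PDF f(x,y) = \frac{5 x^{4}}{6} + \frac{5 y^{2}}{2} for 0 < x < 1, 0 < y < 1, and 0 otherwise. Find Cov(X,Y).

E[XY] = ∫∫ xy × f(x,y) dx dy = \frac{55}{144}
E[X] = \frac{5}{9}
E[Y] = \frac{17}{24}
Cov(X,Y) = E[XY] - E[X]E[Y] = - \frac{5}{432}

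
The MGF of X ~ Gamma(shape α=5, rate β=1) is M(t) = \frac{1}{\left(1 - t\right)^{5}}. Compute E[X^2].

To find E[X^2], compute M^(2)(0):
M^(1)(t) = \frac{5}{\left(1 - t\right)^{6}}
M^(2)(t) = \frac{30}{\left(1 - t\right)^{7}}
M^(2)(0) = 30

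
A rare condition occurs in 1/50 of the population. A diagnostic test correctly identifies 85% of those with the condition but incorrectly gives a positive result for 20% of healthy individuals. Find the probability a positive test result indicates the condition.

Let D = the rare event, + = positive/flagged.
P(D) = 1/50
P(+|D) = 85/100 = 17/20
P(+|D') = 20/100 = 1/5
P(+) = P(+|D)P(D) + P(+|D')P(D')
     = \frac{17}{20} × \frac{1}{50} + \frac{1}{5} × \frac{49}{50}
     = \frac{213}{1000}
P(D|+) = P(+|D)P(D)/P(+) = \frac{17}{213}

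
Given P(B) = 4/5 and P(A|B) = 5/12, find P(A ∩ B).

By definition, P(A|B) = P(A ∩ B) / P(B)
So P(A ∩ B) = P(A|B) × P(B)
= 5/12 × 4/5
= 1/3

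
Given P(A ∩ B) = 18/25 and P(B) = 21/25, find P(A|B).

P(A|B) = P(A ∩ B) / P(B)
= (18/25) / (21/25)
= 6/7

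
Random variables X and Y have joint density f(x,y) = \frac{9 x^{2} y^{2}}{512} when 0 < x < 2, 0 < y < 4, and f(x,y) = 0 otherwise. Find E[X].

f_X(x) = ∫_0^4 \frac{9 x^{2} y^{2}}{512} dy = \frac{3 x^{2}}{8}
E[X] = ∫_0^2 x × (\frac{3 x^{2}}{8}) dx = \frac{3}{2}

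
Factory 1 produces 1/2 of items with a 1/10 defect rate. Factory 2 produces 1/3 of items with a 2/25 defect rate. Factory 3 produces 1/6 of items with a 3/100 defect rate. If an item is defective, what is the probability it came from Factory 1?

Using Bayes' theorem:
P(F1) = 1/2, P(D|F1) = 1/10
P(F2) = 1/3, P(D|F2) = 2/25
P(F3) = 1/6, P(D|F3) = 3/100
P(D) = P(D|F1)P(F1) + P(D|F2)P(F2) + P(D|F3)P(F3)
     = \frac{49}{600}
P(F1|D) = P(D|F1)P(F1) / P(D)
= \frac{30}{49}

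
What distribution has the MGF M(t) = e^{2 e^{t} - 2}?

The MGF M(t) = e^{2 e^{t} - 2} is the standard form for the Poisson distribution.
Comparing with the known MGF formula identifies: Poisson(λ=2)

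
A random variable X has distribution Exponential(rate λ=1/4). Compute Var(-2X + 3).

For X ~ Exponential(rate λ=1/4):
Var(X) = 16
Var(-2X + 3) = (-2)² × Var(X) = 4 × 16 = 64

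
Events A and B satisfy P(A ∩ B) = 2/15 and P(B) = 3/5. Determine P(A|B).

P(A|B) = P(A ∩ B) / P(B)
= (2/15) / (3/5)
= 2/9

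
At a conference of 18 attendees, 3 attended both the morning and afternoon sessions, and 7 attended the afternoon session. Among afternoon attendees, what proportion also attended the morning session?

P(A ∩ B) = 3/18 = 1/6
P(B) = 7/18
P(A|B) = P(A ∩ B) / P(B) = (1/6) / (7/18) = 3/7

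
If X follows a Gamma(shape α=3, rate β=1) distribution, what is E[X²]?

Using the identity E[X²] = Var(X) + (E[X])²:
E[X] = 3
Var(X) = 3
E[X²] = 3 + (3)²
= 12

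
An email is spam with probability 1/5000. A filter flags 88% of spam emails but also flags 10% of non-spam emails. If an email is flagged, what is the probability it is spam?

Let D = the rare event, + = positive/flagged.
P(D) = 1/5000
P(+|D) = 88/100 = 22/25
P(+|D') = 10/100 = 1/10
P(+) = P(+|D)P(D) + P(+|D')P(D')
     = \frac{22}{25} × \frac{1}{5000} + \frac{1}{10} × \frac{4999}{5000}
     = \frac{25039}{250000}
P(D|+) = P(+|D)P(D)/P(+) = \frac{44}{25039}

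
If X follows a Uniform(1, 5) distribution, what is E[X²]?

Using the identity E[X²] = Var(X) + (E[X])²:
E[X] = 3
Var(X) = \frac{4}{3}
E[X²] = \frac{4}{3} + (3)²
= \frac{31}{3}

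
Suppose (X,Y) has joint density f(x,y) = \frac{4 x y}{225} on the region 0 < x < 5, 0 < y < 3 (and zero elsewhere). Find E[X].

f_X(x) = ∫_0^3 \frac{4 x y}{225} dy = \frac{2 x}{25}
E[X] = ∫_0^5 x × (\frac{2 x}{25}) dx = \frac{10}{3}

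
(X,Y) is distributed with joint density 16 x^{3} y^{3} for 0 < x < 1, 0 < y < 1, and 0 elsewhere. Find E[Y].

E[Y] = ∫_0^1 ∫_0^1 y × f(x,y) dx dy
= \frac{4}{5}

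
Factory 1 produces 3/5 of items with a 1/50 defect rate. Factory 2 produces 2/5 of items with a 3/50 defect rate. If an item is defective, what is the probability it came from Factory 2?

Using Bayes' theorem:
P(F1) = 3/5, P(D|F1) = 1/50
P(F2) = 2/5, P(D|F2) = 3/50
P(D) = P(D|F1)P(F1) + P(D|F2)P(F2)
     = \frac{9}{250}
P(F2|D) = P(D|F2)P(F2) / P(D)
= \frac{2}{3}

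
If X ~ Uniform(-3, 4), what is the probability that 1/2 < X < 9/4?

P(1/2 < X < 9/4) = ∫_{1/2}^{9/4} f(x) dx
where f(x) = \frac{1}{7}
= \frac{1}{4}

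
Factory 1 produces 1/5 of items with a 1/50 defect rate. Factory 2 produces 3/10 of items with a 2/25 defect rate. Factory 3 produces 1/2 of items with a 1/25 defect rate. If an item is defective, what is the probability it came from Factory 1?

Using Bayes' theorem:
P(F1) = 1/5, P(D|F1) = 1/50
P(F2) = 3/10, P(D|F2) = 2/25
P(F3) = 1/2, P(D|F3) = 1/25
P(D) = P(D|F1)P(F1) + P(D|F2)P(F2) + P(D|F3)P(F3)
     = \frac{6}{125}
P(F1|D) = P(D|F1)P(F1) / P(D)
= \frac{1}{12}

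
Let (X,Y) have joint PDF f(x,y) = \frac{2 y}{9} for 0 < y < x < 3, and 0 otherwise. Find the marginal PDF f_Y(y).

f_Y(y) = ∫_y^3 \frac{2 y}{9} dx = \frac{2 y \left(3 - y\right)}{9}
for 0 < y < 3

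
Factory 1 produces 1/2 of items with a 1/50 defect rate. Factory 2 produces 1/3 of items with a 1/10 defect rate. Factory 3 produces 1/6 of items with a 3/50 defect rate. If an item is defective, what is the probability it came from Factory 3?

Using Bayes' theorem:
P(F1) = 1/2, P(D|F1) = 1/50
P(F2) = 1/3, P(D|F2) = 1/10
P(F3) = 1/6, P(D|F3) = 3/50
P(D) = P(D|F1)P(F1) + P(D|F2)P(F2) + P(D|F3)P(F3)
     = \frac{4}{75}
P(F3|D) = P(D|F3)P(F3) / P(D)
= \frac{3}{16}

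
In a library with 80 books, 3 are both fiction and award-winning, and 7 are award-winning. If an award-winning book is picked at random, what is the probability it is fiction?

P(A ∩ B) = 3/80
P(B) = 7/80
P(A|B) = P(A ∩ B) / P(B) = (3/80) / (7/80) = 3/7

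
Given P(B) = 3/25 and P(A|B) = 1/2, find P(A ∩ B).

By definition, P(A|B) = P(A ∩ B) / P(B)
So P(A ∩ B) = P(A|B) × P(B)
= 1/2 × 3/25
= 3/50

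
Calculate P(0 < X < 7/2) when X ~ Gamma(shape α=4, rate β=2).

P(0 < X < 7/2) = ∫_{0}^{7/2} f(x) dx
where f(x) = \frac{8 x^{3} e^{- 2 x}}{3}
= 1 - \frac{269}{3 e^{7}}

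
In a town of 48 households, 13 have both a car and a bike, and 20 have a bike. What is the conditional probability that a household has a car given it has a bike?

P(A ∩ B) = 13/48
P(B) = 20/48 = 5/12
P(A|B) = P(A ∩ B) / P(B) = (13/48) / (5/12) = 13/20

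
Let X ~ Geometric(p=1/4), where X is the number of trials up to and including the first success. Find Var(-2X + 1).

For X ~ Geometric(p=1/4), where X is the number of trials up to and including the first success:
Var(X) = 12
Var(-2X + 1) = (-2)² × Var(X) = 4 × 12 = 48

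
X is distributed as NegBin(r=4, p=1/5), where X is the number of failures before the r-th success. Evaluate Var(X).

For X ~ NegBin(r=4, p=1/5), where X is the number of failures before the r-th success:
Var(X) = 80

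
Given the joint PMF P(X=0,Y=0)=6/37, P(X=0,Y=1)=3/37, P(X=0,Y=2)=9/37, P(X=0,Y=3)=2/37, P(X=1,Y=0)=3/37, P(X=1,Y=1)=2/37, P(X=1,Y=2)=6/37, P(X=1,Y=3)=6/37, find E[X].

First find marginal of X:
P(X=0) = 20/37
P(X=1) = 17/37
E[X] = 0 × 20/37 + 1 × 17/37 = 17/37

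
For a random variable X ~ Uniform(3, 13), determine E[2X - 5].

For X ~ Uniform(3, 13):
E[X] = 8
E[2X - 5] = 2 × E[X] - 5 = 11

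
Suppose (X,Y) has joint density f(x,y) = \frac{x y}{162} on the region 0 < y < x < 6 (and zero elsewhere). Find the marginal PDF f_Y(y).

f_Y(y) = ∫_y^6 \frac{x y}{162} dx = \frac{y \left(36 - y^{2}\right)}{324}
for 0 < y < 6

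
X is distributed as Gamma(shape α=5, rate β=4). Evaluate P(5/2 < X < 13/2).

P(5/2 < X < 13/2) = ∫_{5/2}^{13/2} f(x) dx
where f(x) = \frac{128 x^{4} e^{- 4 x}}{3}
= \frac{-67005 + 1933 e^{16}}{3 e^{26}}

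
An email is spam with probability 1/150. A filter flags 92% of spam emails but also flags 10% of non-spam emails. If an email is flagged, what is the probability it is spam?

Let D = the rare event, + = positive/flagged.
P(D) = 1/150
P(+|D) = 92/100 = 23/25
P(+|D') = 10/100 = 1/10
P(+) = P(+|D)P(D) + P(+|D')P(D')
     = \frac{23}{25} × \frac{1}{150} + \frac{1}{10} × \frac{149}{150}
     = \frac{791}{7500}
P(D|+) = P(+|D)P(D)/P(+) = \frac{46}{791}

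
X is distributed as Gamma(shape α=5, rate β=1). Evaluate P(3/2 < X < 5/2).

P(3/2 < X < 5/2) = ∫_{3/2}^{5/2} f(x) dx
where f(x) = \frac{x^{4} e^{- x}}{24}
= \frac{-4169 + 1689 e}{384 e^{\frac{5}{2}}}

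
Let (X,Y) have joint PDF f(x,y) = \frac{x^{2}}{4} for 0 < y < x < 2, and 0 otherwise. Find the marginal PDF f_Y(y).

f_Y(y) = ∫_y^2 \frac{x^{2}}{4} dx = \frac{2}{3} - \frac{y^{3}}{12}
for 0 < y < 2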